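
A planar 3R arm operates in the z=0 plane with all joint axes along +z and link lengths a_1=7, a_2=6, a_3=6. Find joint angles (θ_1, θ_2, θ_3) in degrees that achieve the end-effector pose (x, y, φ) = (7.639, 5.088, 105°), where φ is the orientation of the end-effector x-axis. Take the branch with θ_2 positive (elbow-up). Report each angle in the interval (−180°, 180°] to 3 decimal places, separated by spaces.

-45.005 90.006 60.000

wrist centre = target − a_3·(cos φ, sin φ) = (9.1919, -0.7076)
cos θ_2 = (84.9919−7²−6²)/(2·7·6) = -0.0001; θ_2 = 90.0055° (elbow-up)
β = atan2(-0.7076,9.1919) = -4.4017°; ψ = atan2(6.0000,6.9994) = 40.6036°
θ_1 = β − ψ = -45.0053°
θ_3 = φ − θ_1 − θ_2 = 59.9998° (wrapped to (-180°,180°])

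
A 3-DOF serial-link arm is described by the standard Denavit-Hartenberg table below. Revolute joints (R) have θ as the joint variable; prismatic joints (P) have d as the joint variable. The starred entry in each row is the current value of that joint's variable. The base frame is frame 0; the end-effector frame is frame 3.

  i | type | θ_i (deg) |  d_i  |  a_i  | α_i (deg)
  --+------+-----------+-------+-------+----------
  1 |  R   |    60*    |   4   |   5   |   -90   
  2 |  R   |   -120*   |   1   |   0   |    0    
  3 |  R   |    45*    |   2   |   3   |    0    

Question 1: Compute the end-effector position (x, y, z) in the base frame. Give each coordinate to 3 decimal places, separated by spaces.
after link 1: o_1 = (2.5000, 4.3301, 4.0000)
after link 2: o_2 = (1.6340, 4.8301, 4.0000)
after link 3: o_3 = (0.2902, 6.5026, 6.8978)

0.290 6.503 6.898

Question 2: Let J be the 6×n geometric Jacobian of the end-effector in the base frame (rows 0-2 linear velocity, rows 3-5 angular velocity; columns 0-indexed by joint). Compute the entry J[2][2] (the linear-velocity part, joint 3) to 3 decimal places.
axis z_2 = (-0.8660,0.5000,0.0000); lever o_n−o_2 = (-1.3438,1.6724,2.8978)
cross product → J_v[:, 2] = (1.4489,2.5095,-0.7765)
J_ω[:, 2] = z_2
entry J[2][2] = -0.7765

-0.776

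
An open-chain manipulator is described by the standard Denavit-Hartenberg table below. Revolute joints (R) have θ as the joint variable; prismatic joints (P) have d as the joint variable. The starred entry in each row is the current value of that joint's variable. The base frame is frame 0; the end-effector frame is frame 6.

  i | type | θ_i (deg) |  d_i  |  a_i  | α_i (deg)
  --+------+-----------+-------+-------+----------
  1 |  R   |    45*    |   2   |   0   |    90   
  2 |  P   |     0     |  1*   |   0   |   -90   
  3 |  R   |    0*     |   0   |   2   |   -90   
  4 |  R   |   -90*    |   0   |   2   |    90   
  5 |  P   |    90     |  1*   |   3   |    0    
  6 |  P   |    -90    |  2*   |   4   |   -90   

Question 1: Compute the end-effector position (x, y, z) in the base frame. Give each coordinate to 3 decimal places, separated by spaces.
-2.121 0.707 8.000

after link 1: o_1 = (0.0000, 0.0000, 2.0000)
after link 2: o_2 = (0.7071, -0.7071, 2.0000)
after link 3: o_3 = (2.1213, 0.7071, 2.0000)
after link 4: o_4 = (2.1213, 0.7071, 4.0000)
after link 5: o_5 = (-0.7071, 2.1213, 4.0000)
after link 6: o_6 = (-2.1213, 0.7071, 8.0000)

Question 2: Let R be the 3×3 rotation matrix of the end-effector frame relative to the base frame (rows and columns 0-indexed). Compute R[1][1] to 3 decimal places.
End-effector y-axis (col 1 of R) = (0.7071,0.7071,-0.0000)
R[1][1] = 0.7071

0.707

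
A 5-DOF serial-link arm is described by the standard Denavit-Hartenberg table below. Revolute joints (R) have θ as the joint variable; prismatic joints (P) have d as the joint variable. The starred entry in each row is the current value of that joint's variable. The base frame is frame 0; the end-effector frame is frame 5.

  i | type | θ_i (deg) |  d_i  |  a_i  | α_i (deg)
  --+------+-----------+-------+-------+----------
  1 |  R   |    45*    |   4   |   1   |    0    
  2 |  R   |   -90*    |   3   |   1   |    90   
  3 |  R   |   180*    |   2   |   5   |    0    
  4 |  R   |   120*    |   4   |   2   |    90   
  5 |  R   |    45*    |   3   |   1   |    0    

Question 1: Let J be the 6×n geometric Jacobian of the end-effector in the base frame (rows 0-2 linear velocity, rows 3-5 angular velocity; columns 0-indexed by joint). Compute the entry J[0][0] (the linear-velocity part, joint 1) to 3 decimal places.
axis z_0 = ẑ; lever o_n−o_0 = (-7.7440,-0.3271,3.1556)
cross product → J_v[:, 0] = (0.3271,-7.7440,0.0000)
J_ω[:, 0] = z_0
entry J[0][0] = 0.3271

0.327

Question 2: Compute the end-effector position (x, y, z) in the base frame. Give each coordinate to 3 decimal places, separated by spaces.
-7.744 -0.327 3.156

after link 1: o_1 = (0.7071, 0.7071, 4.0000)
after link 2: o_2 = (1.4142, -0.0000, 7.0000)
after link 3: o_3 = (-3.5355, 2.1213, 7.0000)
after link 4: o_4 = (-5.6569, -1.4142, 5.2679)
after link 5: o_5 = (-7.7440, -0.3271, 3.1556)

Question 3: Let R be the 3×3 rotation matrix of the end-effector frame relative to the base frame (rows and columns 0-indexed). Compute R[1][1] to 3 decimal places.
-0.250

End-effector y-axis (col 1 of R) = (-0.7500,-0.2500,0.6124)
R[1][1] = -0.2500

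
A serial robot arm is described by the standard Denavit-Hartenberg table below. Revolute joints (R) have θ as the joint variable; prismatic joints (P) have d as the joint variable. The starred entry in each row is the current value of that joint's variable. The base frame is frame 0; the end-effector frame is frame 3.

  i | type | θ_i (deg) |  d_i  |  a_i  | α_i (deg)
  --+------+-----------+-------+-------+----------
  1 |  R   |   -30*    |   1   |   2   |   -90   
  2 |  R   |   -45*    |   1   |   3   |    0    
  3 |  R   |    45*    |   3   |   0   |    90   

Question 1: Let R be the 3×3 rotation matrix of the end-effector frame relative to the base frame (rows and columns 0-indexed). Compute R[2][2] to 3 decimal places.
1.000

End-effector z-axis (col 2 of R) = (0.0000,-0.0000,1.0000)
R[2][2] = 1.0000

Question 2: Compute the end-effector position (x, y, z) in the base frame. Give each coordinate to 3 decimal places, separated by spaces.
5.569 1.403 3.121

after link 1: o_1 = (1.7321, -1.0000, 1.0000)
after link 2: o_2 = (4.0692, -1.1946, 3.1213)
after link 3: o_3 = (5.5692, 1.4034, 3.1213)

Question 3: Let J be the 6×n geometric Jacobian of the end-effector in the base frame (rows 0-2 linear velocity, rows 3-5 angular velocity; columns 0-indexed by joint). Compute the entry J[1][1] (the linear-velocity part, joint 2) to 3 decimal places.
axis z_1 = (0.5000,0.8660,0.0000); lever o_n−o_1 = (3.8371,2.4034,2.1213)
cross product → J_v[:, 1] = (1.8371,-1.0607,-2.1213)
J_ω[:, 1] = z_1
entry J[1][1] = -1.0607

-1.061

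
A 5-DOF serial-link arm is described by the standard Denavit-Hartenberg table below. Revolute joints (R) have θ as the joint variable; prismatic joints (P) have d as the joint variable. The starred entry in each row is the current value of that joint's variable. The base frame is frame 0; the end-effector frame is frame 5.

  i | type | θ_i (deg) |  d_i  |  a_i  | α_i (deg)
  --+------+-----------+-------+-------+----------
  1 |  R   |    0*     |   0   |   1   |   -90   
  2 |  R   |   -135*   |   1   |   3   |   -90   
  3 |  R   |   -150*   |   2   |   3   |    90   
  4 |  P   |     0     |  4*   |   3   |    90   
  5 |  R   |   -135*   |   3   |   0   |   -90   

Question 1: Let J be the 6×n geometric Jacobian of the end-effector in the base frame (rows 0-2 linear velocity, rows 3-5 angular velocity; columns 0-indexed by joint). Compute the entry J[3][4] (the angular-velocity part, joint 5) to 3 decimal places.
axis z_4 = (-0.7071,-0.0000,-0.7071); lever o_n−o_4 = (-2.1213,-0.0000,-2.1213)
cross product → J_v[:, 4] = (0.0000,0.0000,-0.0000)
J_ω[:, 4] = z_4
entry J[3][4] = -0.7071

-0.707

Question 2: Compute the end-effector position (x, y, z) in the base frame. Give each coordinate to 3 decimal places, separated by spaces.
after link 1: o_1 = (1.0000, 0.0000, 0.0000)
after link 2: o_2 = (-1.1213, 1.0000, 2.1213)
after link 3: o_3 = (2.1300, 2.5000, 1.6984)
after link 4: o_4 = (5.3813, 0.5359, -1.5529)
after link 5: o_5 = (3.2600, 0.5359, -3.6742)

3.260 0.536 -3.674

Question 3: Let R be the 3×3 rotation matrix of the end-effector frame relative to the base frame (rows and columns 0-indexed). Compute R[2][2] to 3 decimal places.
-0.183

End-effector z-axis (col 2 of R) = (0.1830,0.9659,-0.1830)
R[2][2] = -0.1830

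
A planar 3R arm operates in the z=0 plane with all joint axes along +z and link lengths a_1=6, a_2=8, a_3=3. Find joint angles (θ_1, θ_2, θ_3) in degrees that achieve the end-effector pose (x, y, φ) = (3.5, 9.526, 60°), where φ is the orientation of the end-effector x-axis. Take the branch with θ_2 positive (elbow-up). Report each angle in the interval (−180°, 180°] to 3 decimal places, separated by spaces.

wrist centre = target − a_3·(cos φ, sin φ) = (2.0000, 6.9279)
cos θ_2 = (51.9961−6²−8²)/(2·6·8) = -0.5000; θ_2 = 120.0027° (elbow-up)
β = atan2(6.9279,2.0000) = 73.8973°; ψ = atan2(6.9280,1.9997) = 73.8999°
θ_1 = β − ψ = -0.0027°
θ_3 = φ − θ_1 − θ_2 = -60.0000° (wrapped to (-180°,180°])

-0.003 120.003 -60.000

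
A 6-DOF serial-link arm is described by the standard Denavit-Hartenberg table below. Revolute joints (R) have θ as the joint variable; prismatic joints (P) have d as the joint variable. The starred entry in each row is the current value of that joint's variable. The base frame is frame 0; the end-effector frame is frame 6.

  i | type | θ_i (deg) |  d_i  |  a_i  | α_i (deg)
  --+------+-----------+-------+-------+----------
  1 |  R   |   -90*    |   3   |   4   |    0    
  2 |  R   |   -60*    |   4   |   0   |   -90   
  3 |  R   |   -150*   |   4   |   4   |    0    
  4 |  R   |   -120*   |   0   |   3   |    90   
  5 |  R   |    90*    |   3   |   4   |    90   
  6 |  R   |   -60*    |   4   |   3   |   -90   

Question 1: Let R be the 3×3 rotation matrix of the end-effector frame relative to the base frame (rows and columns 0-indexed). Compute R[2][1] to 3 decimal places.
End-effector y-axis (col 1 of R) = (-0.0000,-0.0000,1.0000)
R[2][1] = 1.0000

1.000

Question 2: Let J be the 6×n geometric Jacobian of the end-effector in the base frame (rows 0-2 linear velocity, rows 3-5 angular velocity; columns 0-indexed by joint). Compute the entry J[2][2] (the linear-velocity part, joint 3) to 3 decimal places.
axis z_2 = (0.5000,-0.8660,0.0000); lever o_n−o_2 = (7.4019,-6.6962,-5.0000)
cross product → J_v[:, 2] = (4.3301,2.5000,3.0622)
J_ω[:, 2] = z_2
entry J[2][2] = 3.0622

3.062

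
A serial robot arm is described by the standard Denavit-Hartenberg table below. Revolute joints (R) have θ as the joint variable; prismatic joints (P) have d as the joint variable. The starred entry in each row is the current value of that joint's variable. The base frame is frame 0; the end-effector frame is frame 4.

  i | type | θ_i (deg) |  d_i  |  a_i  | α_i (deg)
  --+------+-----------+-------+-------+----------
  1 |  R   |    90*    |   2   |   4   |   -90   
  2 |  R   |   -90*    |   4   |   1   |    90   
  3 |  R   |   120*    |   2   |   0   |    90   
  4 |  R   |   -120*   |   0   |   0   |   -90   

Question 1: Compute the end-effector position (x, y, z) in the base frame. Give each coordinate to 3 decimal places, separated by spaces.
-4.000 2.000 3.000

after link 1: o_1 = (0.0000, 4.0000, 2.0000)
after link 2: o_2 = (-4.0000, 4.0000, 3.0000)
after link 3: o_3 = (-4.0000, 2.0000, 3.0000)
after link 4: o_4 = (-4.0000, 2.0000, 3.0000)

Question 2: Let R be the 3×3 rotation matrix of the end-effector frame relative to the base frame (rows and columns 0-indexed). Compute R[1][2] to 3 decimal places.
End-effector z-axis (col 2 of R) = (-0.7500,0.5000,-0.4330)
R[1][2] = 0.5000

0.500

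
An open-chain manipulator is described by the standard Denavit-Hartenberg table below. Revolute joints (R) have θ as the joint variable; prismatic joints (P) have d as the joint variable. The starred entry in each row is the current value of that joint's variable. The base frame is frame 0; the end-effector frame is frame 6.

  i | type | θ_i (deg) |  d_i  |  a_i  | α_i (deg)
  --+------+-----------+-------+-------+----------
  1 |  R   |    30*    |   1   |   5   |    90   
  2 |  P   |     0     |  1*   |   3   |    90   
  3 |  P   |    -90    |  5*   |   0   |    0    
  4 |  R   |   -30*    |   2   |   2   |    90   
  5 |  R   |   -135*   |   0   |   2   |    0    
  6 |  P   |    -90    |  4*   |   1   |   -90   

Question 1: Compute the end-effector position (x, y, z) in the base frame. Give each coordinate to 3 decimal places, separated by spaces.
after link 1: o_1 = (4.3301, 2.5000, 1.0000)
after link 2: o_2 = (7.4282, 3.1340, 1.0000)
after link 3: o_3 = (7.4282, 3.1340, -4.0000)
after link 4: o_4 = (5.6962, 4.1340, -6.0000)
after link 5: o_5 = (6.9209, 3.4269, -4.5858)
after link 6: o_6 = (5.5333, -0.3908, -5.2929)

5.533 -0.391 -5.293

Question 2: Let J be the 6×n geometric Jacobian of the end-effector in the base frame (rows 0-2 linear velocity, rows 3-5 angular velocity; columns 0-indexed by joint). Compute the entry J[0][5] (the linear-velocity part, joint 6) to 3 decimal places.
prismatic axis z_5 = (-0.5000,-0.8660,-0.0000)
J_v[:, 5] = z_5; J_ω[:, 5] = (0,0,0)
entry J[0][5] = -0.5000

-0.500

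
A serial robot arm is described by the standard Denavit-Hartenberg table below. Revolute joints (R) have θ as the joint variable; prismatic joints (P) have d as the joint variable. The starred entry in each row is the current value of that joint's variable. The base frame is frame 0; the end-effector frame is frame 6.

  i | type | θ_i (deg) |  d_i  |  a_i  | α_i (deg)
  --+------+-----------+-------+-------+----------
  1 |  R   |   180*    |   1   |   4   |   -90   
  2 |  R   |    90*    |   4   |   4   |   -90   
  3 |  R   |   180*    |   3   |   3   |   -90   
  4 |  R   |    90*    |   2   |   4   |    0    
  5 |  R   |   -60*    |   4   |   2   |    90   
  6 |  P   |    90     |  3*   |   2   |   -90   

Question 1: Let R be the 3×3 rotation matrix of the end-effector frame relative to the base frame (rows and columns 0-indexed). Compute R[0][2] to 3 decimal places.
End-effector z-axis (col 2 of R) = (0.5000,-0.0000,-0.8660)
R[0][2] = 0.5000

0.500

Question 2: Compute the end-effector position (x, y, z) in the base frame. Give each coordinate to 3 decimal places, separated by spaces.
-3.402 -12.000 3.232

after link 1: o_1 = (-4.0000, 0.0000, 1.0000)
after link 2: o_2 = (-4.0000, -4.0000, -3.0000)
after link 3: o_3 = (-1.0000, -4.0000, 0.0000)
after link 4: o_4 = (-5.0000, -6.0000, 0.0000)
after link 5: o_5 = (-6.0000, -10.0000, 1.7321)
after link 6: o_6 = (-3.4019, -12.0000, 3.2321)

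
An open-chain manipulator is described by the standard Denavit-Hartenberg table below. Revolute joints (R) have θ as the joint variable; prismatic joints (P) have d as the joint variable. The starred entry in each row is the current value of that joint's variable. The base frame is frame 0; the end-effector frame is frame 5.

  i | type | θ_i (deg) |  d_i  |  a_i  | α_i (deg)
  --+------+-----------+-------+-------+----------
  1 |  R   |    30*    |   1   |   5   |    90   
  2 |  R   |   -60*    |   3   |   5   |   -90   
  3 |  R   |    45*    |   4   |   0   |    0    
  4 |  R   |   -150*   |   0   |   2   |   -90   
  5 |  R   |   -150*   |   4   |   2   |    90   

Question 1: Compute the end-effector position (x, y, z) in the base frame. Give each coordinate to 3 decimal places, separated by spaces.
14.035 3.145 -4.116

after link 1: o_1 = (4.3301, 2.5000, 1.0000)
after link 2: o_2 = (7.9952, 1.1519, -3.3301)
after link 3: o_3 = (10.9952, 2.8840, -1.3301)
after link 4: o_4 = (11.7370, 1.0815, -0.8818)
after link 5: o_5 = (14.0352, 3.1449, -4.1161)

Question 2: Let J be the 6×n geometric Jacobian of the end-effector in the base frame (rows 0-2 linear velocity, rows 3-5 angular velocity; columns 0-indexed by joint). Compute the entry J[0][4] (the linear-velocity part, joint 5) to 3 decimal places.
1.670

axis z_4 = (0.5477,0.0173,-0.8365); lever o_n−o_4 = (2.2983,2.0633,-3.2343)
cross product → J_v[:, 4] = (1.6699,-0.1512,1.0902)
J_ω[:, 4] = z_4
entry J[0][4] = 1.6699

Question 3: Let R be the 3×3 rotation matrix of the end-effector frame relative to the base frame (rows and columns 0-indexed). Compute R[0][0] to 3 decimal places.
End-effector x-axis (col 0 of R) = (0.0538,0.9970,0.0559)
R[0][0] = 0.0538

0.054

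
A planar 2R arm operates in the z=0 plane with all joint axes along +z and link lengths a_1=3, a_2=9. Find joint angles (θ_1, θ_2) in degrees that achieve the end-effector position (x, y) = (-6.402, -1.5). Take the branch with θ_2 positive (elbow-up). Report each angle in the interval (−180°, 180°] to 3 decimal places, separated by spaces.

56.376 149.998

cos θ_2 = (43.2356−3²−9²)/(2·3·9) = -0.8660; θ_2 = 149.9979° (elbow-up)
β = atan2(-1.5000,-6.4020) = -166.8134°; ψ = atan2(4.5003,-4.7941) = 136.8105°
θ_1 = β − ψ = -303.6238°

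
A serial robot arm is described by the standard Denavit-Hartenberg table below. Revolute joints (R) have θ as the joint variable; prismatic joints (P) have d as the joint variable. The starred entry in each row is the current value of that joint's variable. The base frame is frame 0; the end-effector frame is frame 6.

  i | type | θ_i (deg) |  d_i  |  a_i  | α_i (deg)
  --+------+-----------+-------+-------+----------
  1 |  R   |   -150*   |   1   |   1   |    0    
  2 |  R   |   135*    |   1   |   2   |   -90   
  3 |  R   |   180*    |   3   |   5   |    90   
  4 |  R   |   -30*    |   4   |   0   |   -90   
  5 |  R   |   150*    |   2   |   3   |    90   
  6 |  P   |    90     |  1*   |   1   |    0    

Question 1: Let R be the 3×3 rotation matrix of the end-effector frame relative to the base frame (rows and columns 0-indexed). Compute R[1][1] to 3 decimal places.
End-effector y-axis (col 1 of R) = (-0.8365,-0.2241,-0.5000)
R[1][1] = -0.2241

-0.224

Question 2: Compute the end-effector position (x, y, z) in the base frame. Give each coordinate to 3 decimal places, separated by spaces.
-1.737 6.615 0.366

after link 1: o_1 = (-0.8660, -0.5000, 1.0000)
after link 2: o_2 = (1.0658, -1.0176, 2.0000)
after link 3: o_3 = (-2.9873, 3.1742, 2.0000)
after link 4: o_4 = (-2.9873, 3.1742, -2.0000)
after link 5: o_5 = (-0.9954, 5.7785, -0.5000)
after link 6: o_6 = (-1.7372, 6.6150, 0.3660)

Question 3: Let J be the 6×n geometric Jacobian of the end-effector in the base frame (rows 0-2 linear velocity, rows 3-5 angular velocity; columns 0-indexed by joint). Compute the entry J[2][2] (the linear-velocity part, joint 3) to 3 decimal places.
axis z_2 = (0.2588,0.9659,0.0000); lever o_n−o_2 = (-2.8030,7.6327,-1.6340)
cross product → J_v[:, 2] = (-1.5783,0.4229,4.6830)
J_ω[:, 2] = z_2
entry J[2][2] = 4.6830

4.683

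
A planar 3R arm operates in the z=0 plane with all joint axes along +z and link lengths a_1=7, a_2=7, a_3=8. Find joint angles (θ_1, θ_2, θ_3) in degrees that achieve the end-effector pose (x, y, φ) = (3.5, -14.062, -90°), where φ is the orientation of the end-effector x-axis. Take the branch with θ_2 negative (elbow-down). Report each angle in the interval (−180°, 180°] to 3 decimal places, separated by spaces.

0.001 -120.001 30.000

wrist centre = target − a_3·(cos φ, sin φ) = (3.5000, -6.0620)
cos θ_2 = (48.9978−7²−7²)/(2·7·7) = -0.5000; θ_2 = -120.0015° (elbow-down)
β = atan2(-6.0620,3.5000) = -59.9993°; ψ = atan2(-6.0621,3.4998) = -60.0007°
θ_1 = β − ψ = 0.0015°
θ_3 = φ − θ_1 − θ_2 = 30.0000° (wrapped to (-180°,180°])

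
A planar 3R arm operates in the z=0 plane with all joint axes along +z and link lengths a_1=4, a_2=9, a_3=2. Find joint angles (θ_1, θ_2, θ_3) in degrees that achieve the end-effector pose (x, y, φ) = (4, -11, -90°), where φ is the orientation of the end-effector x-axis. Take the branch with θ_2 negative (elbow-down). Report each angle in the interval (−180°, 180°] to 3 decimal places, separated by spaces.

wrist centre = target − a_3·(cos φ, sin φ) = (4.0000, -9.0000)
cos θ_2 = (97.0000−4²−9²)/(2·4·9) = 0.0000; θ_2 = -90.0000° (elbow-down)
β = atan2(-9.0000,4.0000) = -66.0375°; ψ = atan2(-9.0000,4.0000) = -66.0375°
θ_1 = β − ψ = 0.0000°
θ_3 = φ − θ_1 − θ_2 = 0.0000° (wrapped to (-180°,180°])

0.000 -90.000 0.000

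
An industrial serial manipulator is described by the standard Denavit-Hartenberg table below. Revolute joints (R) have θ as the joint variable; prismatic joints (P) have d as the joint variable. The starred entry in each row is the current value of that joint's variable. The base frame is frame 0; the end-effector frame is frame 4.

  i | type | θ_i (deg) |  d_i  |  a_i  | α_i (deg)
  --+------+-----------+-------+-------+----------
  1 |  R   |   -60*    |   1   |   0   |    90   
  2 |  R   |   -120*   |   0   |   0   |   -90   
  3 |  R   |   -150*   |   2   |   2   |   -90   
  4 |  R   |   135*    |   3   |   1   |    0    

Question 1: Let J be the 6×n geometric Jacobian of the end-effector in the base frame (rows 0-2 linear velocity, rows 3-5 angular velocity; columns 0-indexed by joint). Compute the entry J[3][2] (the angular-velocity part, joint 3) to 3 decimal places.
axis z_2 = (0.4330,-0.7500,-0.5000); lever o_n−o_2 = (-2.3451,-2.4272,-0.9758)
cross product → J_v[:, 2] = (-0.4818,1.5951,-2.8098)
J_ω[:, 2] = z_2
entry J[3][2] = 0.4330

0.433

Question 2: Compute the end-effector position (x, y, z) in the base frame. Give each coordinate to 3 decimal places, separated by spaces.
after link 1: o_1 = (0.0000, 0.0000, 1.0000)
after link 2: o_2 = (0.0000, 0.0000, 1.0000)
after link 3: o_3 = (0.4330, -2.7500, 1.5000)
after link 4: o_4 = (-2.3451, -2.4272, 0.0242)

-2.345 -2.427 0.024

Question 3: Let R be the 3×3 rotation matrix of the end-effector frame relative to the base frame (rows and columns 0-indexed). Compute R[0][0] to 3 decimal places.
-0.153

End-effector x-axis (col 0 of R) = (-0.1531,0.9723,-0.1768)
R[0][0] = -0.1531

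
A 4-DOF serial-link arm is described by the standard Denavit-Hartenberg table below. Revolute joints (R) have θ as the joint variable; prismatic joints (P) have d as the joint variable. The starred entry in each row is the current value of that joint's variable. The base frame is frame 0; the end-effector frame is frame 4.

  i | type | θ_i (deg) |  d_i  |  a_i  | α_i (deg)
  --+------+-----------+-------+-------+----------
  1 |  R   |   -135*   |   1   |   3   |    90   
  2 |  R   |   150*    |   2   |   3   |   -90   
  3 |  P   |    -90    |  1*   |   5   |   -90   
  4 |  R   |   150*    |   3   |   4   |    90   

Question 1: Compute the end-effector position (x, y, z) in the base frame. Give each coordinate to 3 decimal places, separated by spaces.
after link 1: o_1 = (-2.1213, -2.1213, 1.0000)
after link 2: o_2 = (-1.6984, 1.1300, 2.5000)
after link 3: o_3 = (-4.8804, 5.0191, 1.6340)
after link 4: o_4 = (-1.3009, 3.6996, 4.8660)

-1.301 3.700 4.866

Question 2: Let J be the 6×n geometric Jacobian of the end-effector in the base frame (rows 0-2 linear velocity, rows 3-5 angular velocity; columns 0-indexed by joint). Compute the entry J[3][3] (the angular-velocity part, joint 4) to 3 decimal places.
0.612

axis z_3 = (0.6124,0.6124,0.5000); lever o_n−o_3 = (3.5795,-1.3195,3.2321)
cross product → J_v[:, 3] = (2.6390,-0.1895,-3.0000)
J_ω[:, 3] = z_3
entry J[3][3] = 0.6124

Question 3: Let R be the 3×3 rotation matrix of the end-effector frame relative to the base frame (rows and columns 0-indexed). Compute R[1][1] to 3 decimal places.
0.612

End-effector y-axis (col 1 of R) = (0.6124,0.6124,0.5000)
R[1][1] = 0.6124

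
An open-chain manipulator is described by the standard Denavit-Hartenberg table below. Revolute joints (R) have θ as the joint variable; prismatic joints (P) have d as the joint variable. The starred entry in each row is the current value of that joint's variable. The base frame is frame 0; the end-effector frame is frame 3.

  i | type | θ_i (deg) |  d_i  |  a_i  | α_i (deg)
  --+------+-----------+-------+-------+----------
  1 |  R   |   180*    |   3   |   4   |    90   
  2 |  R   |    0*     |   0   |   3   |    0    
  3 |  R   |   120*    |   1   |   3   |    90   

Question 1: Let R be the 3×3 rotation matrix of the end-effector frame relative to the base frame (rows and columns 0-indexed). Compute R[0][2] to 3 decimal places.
End-effector z-axis (col 2 of R) = (-0.8660,0.0000,0.5000)
R[0][2] = -0.8660

-0.866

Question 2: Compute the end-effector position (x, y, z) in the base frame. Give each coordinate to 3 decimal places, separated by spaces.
-5.500 1.000 5.598

after link 1: o_1 = (-4.0000, 0.0000, 3.0000)
after link 2: o_2 = (-7.0000, 0.0000, 3.0000)
after link 3: o_3 = (-5.5000, 1.0000, 5.5981)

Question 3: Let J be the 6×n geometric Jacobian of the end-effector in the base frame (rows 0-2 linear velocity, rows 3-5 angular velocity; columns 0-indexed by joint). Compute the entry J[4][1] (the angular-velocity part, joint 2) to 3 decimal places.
1.000

axis z_1 = (0.0000,1.0000,0.0000); lever o_n−o_1 = (-1.5000,1.0000,2.5981)
cross product → J_v[:, 1] = (2.5981,-0.0000,1.5000)
J_ω[:, 1] = z_1
entry J[4][1] = 1.0000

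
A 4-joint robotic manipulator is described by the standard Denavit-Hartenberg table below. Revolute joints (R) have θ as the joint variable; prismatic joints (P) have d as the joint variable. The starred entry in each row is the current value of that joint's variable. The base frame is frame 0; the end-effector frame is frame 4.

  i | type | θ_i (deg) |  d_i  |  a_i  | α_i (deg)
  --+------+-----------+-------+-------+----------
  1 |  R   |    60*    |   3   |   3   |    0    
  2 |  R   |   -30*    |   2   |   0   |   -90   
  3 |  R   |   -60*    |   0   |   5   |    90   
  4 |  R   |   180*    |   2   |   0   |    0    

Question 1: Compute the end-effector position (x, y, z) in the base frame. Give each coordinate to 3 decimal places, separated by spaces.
2.165 2.982 10.330

after link 1: o_1 = (1.5000, 2.5981, 3.0000)
after link 2: o_2 = (1.5000, 2.5981, 5.0000)
after link 3: o_3 = (3.6651, 3.8481, 9.3301)
after link 4: o_4 = (2.1651, 2.9821, 10.3301)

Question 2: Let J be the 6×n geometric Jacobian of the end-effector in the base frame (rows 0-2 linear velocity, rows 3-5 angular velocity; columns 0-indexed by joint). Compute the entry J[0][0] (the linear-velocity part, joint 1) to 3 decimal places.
-2.982

axis z_0 = ẑ; lever o_n−o_0 = (2.1651,2.9821,10.3301)
cross product → J_v[:, 0] = (-2.9821,2.1651,0.0000)
J_ω[:, 0] = z_0
entry J[0][0] = -2.9821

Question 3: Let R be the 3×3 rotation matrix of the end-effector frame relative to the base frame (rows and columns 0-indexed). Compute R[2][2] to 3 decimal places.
0.500

End-effector z-axis (col 2 of R) = (-0.7500,-0.4330,0.5000)
R[2][2] = 0.5000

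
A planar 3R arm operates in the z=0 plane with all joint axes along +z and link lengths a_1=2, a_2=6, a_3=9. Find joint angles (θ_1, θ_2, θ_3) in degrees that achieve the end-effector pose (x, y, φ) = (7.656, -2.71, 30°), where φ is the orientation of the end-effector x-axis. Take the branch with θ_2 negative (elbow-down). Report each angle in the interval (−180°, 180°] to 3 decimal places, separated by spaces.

-45.003 -59.991 134.995

wrist centre = target − a_3·(cos φ, sin φ) = (-0.1382, -7.2100)
cos θ_2 = (52.0032−2²−6²)/(2·2·6) = 0.5001; θ_2 = -59.9912° (elbow-down)
β = atan2(-7.2100,-0.1382) = -91.0983°; ψ = atan2(-5.1957,5.0008) = -46.0950°
θ_1 = β − ψ = -45.0034°
θ_3 = φ − θ_1 − θ_2 = 134.9945° (wrapped to (-180°,180°])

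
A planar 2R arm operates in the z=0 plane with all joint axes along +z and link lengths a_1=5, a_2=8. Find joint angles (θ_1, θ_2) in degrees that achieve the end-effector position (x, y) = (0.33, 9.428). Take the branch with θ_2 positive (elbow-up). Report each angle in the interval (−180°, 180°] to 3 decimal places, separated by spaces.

29.999 90.003

cos θ_2 = (88.9961−5²−8²)/(2·5·8) = -0.0000; θ_2 = 90.0028° (elbow-up)
β = atan2(9.4280,0.3300) = 87.9953°; ψ = atan2(8.0000,4.9996) = 57.9966°
θ_1 = β − ψ = 29.9987°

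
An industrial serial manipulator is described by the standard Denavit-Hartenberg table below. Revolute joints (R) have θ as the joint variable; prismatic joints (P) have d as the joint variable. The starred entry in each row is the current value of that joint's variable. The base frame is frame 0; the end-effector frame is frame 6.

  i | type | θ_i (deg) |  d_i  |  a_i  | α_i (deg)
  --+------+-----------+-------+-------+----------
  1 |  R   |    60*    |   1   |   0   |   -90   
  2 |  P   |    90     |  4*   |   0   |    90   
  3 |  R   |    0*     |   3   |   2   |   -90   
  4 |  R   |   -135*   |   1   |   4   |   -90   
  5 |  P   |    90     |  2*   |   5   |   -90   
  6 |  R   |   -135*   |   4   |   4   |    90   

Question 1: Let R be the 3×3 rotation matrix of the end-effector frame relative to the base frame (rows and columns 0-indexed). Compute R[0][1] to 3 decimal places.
-0.354

End-effector y-axis (col 1 of R) = (-0.3536,-0.6124,-0.7071)
R[0][1] = -0.3536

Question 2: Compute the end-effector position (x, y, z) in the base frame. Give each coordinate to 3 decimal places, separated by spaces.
0.758 6.969 -4.414

after link 1: o_1 = (0.0000, 0.0000, 1.0000)
after link 2: o_2 = (-3.4641, 2.0000, 1.0000)
after link 3: o_3 = (-1.9641, 4.5981, -1.0000)
after link 4: o_4 = (-1.4159, 7.5476, 1.8284)
after link 5: o_5 = (3.6213, 6.2723, 0.4142)
after link 6: o_6 = (0.7576, 6.9691, -4.4142)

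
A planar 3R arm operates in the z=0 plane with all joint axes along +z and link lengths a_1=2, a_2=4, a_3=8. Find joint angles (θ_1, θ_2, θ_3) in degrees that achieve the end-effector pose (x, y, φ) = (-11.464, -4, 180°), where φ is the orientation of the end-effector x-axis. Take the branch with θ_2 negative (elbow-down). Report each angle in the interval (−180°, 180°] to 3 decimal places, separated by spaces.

wrist centre = target − a_3·(cos φ, sin φ) = (-3.4640, -4.0000)
cos θ_2 = (27.9993−2²−4²)/(2·2·4) = 0.5000; θ_2 = -60.0029° (elbow-down)
β = atan2(-4.0000,-3.4640) = -130.8926°; ψ = atan2(-3.4642,3.9998) = -40.8955°
θ_1 = β − ψ = -89.9971°
θ_3 = φ − θ_1 − θ_2 = -30.0000° (wrapped to (-180°,180°])

-89.997 -60.003 -30.000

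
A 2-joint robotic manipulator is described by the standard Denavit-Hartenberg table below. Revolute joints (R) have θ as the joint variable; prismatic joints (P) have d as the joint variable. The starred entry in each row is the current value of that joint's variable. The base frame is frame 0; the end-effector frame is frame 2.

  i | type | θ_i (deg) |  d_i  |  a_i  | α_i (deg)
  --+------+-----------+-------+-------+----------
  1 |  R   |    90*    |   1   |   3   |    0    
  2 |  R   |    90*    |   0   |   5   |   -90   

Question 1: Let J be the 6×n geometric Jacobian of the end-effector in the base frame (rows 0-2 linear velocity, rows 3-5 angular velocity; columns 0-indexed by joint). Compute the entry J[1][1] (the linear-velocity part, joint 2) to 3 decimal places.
axis z_1 = (0.0000,0.0000,1.0000); lever o_n−o_1 = (-5.0000,0.0000,0.0000)
cross product → J_v[:, 1] = (-0.0000,-5.0000,0.0000)
J_ω[:, 1] = z_1
entry J[1][1] = -5.0000

-5.000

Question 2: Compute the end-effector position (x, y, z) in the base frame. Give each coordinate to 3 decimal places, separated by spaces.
-5.000 3.000 1.000

after link 1: o_1 = (0.0000, 3.0000, 1.0000)
after link 2: o_2 = (-5.0000, 3.0000, 1.0000)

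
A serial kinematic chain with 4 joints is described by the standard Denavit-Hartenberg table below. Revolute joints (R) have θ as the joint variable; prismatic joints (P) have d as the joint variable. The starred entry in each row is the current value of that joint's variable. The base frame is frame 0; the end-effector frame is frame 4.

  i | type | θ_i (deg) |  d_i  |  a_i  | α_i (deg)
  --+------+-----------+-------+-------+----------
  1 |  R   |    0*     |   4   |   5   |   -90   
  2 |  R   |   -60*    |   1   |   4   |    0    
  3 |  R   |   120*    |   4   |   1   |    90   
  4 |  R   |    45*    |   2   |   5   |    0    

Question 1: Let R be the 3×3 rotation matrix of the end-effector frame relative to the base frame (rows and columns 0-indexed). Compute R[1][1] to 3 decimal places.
End-effector y-axis (col 1 of R) = (-0.3536,0.7071,0.6124)
R[1][1] = 0.7071

0.707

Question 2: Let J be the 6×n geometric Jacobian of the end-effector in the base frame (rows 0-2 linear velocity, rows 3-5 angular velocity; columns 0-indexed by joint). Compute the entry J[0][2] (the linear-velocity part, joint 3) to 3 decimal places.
axis z_2 = (0.0000,1.0000,0.0000); lever o_n−o_2 = (3.9998,7.5355,-2.9279)
cross product → J_v[:, 2] = (-2.9279,0.0000,-3.9998)
J_ω[:, 2] = z_2
entry J[0][2] = -2.9279

-2.928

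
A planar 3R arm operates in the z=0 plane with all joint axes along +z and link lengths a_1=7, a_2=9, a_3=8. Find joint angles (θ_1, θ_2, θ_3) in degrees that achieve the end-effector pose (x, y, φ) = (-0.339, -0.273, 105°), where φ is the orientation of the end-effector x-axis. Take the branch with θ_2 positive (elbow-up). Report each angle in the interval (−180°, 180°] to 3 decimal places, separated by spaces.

wrist centre = target − a_3·(cos φ, sin φ) = (1.7316, -8.0004)
cos θ_2 = (67.0048−7²−9²)/(2·7·9) = -0.5000; θ_2 = 119.9975° (elbow-up)
β = atan2(-8.0004,1.7316) = -77.7877°; ψ = atan2(7.7944,2.5003) = 72.2145°
θ_1 = β − ψ = -150.0022°
θ_3 = φ − θ_1 − θ_2 = 135.0047° (wrapped to (-180°,180°])

-150.002 119.997 135.005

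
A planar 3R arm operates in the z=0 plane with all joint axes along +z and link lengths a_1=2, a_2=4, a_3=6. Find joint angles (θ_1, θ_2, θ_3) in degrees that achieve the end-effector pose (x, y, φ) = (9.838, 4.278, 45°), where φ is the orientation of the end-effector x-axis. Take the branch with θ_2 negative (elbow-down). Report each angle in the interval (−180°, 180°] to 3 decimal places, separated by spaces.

wrist centre = target − a_3·(cos φ, sin φ) = (5.5954, 0.0354)
cos θ_2 = (31.3093−2²−4²)/(2·2·4) = 0.7068; θ_2 = -45.0223° (elbow-down)
β = atan2(0.0354,5.5954) = 0.3621°; ψ = atan2(-2.8295,4.8273) = -30.3766°
θ_1 = β − ψ = 30.7387°
θ_3 = φ − θ_1 − θ_2 = 59.2836° (wrapped to (-180°,180°])

30.739 -45.022 59.284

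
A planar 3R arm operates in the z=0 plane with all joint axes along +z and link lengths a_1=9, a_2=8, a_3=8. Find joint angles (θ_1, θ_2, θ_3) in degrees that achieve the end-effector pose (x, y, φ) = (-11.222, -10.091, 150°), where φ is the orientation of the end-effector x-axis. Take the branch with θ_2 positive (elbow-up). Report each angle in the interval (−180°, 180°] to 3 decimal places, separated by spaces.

wrist centre = target − a_3·(cos φ, sin φ) = (-4.2938, -14.0910)
cos θ_2 = (216.9930−9²−8²)/(2·9·8) = 0.5000; θ_2 = 60.0032° (elbow-up)
β = atan2(-14.0910,-4.2938) = -106.9470°; ψ = atan2(6.9284,12.9996) = 28.0564°
θ_1 = β − ψ = -135.0033°
θ_3 = φ − θ_1 − θ_2 = -134.9999° (wrapped to (-180°,180°])

-135.003 60.003 -135.000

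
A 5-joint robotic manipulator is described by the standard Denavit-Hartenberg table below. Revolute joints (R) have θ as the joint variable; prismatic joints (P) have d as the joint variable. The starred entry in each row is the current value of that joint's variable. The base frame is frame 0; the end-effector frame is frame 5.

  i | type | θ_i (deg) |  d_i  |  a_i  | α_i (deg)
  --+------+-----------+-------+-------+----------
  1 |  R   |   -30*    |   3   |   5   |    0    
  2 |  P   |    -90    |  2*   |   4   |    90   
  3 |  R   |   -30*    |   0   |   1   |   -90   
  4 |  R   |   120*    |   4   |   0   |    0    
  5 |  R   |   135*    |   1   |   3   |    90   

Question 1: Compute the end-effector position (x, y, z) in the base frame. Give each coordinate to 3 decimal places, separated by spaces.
after link 1: o_1 = (4.3301, -2.5000, 3.0000)
after link 2: o_2 = (2.3301, -5.9641, 5.0000)
after link 3: o_3 = (1.8971, -6.7141, 4.5000)
after link 4: o_4 = (0.8971, -8.4462, 7.9641)
after link 5: o_5 = (-1.5262, -6.8479, 9.2184)

-1.526 -6.848 9.218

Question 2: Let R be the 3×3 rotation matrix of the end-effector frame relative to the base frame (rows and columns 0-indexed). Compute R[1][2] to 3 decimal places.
0.595

End-effector z-axis (col 2 of R) = (0.6424,0.5950,0.4830)
R[1][2] = 0.5950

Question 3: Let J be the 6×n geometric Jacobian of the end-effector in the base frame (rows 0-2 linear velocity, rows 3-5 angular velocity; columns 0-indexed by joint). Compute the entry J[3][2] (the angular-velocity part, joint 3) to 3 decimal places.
axis z_2 = (-0.8660,0.5000,0.0000); lever o_n−o_2 = (-3.8563,-0.8838,4.2184)
cross product → J_v[:, 2] = (2.1092,3.6532,2.6936)
J_ω[:, 2] = z_2
entry J[3][2] = -0.8660

-0.866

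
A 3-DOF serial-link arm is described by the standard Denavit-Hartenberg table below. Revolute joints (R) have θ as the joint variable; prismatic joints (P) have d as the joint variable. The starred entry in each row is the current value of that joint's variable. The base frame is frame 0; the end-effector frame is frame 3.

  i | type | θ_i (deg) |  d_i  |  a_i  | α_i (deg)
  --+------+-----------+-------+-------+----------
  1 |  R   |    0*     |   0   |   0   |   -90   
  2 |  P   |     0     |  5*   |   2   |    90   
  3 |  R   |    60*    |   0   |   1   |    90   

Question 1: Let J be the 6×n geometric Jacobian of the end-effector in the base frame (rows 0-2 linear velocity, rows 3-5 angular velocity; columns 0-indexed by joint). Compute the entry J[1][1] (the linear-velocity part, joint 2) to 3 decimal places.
1.000

prismatic axis z_1 = (0.0000,1.0000,0.0000)
J_v[:, 1] = z_1; J_ω[:, 1] = (0,0,0)
entry J[1][1] = 1.0000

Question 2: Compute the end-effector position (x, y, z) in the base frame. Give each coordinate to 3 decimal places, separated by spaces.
2.500 5.866 0.000

after link 1: o_1 = (0.0000, 0.0000, 0.0000)
after link 2: o_2 = (2.0000, 5.0000, 0.0000)
after link 3: o_3 = (2.5000, 5.8660, 0.0000)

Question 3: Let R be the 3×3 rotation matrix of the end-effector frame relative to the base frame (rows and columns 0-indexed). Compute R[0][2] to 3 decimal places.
End-effector z-axis (col 2 of R) = (0.8660,-0.5000,0.0000)
R[0][2] = 0.8660

0.866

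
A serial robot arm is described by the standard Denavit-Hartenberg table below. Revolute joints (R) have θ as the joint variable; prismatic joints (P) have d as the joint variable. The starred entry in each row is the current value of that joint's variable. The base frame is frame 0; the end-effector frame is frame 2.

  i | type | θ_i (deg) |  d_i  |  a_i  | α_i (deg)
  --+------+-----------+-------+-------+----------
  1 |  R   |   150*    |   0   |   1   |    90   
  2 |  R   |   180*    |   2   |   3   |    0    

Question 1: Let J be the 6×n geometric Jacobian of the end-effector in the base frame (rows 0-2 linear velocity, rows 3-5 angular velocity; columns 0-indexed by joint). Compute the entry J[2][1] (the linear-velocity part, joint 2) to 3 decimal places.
-3.000

axis z_1 = (0.5000,0.8660,0.0000); lever o_n−o_1 = (3.5981,0.2321,0.0000)
cross product → J_v[:, 1] = (0.0000,-0.0000,-3.0000)
J_ω[:, 1] = z_1
entry J[2][1] = -3.0000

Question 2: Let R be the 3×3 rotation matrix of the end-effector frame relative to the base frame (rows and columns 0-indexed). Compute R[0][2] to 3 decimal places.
End-effector z-axis (col 2 of R) = (0.5000,0.8660,0.0000)
R[0][2] = 0.5000

0.500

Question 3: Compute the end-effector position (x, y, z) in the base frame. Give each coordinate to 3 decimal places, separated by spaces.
after link 1: o_1 = (-0.8660, 0.5000, 0.0000)
after link 2: o_2 = (2.7321, 0.7321, 0.0000)

2.732 0.732 0.000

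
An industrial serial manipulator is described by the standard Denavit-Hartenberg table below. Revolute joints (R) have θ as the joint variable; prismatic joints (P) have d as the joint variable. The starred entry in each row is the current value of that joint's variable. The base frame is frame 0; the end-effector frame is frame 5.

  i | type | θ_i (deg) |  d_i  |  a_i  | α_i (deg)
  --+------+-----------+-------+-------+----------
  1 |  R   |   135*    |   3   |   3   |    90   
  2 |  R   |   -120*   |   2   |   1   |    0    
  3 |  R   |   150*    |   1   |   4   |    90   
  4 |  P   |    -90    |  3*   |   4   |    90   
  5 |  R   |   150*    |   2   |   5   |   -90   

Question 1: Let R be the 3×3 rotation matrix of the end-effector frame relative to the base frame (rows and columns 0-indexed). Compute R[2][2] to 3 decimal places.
End-effector z-axis (col 2 of R) = (0.6597,0.0474,0.7500)
R[2][2] = 0.7500

0.750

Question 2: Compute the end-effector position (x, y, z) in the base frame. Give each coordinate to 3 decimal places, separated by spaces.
-2.582 7.292 -1.629

after link 1: o_1 = (-2.1213, 2.1213, 3.0000)
after link 2: o_2 = (-0.3536, 3.1820, 2.1340)
after link 3: o_3 = (-2.0959, 6.3386, 4.1340)
after link 4: o_4 = (-5.9850, 4.5708, 1.5359)
after link 5: o_5 = (-2.5823, 7.2918, -1.6292)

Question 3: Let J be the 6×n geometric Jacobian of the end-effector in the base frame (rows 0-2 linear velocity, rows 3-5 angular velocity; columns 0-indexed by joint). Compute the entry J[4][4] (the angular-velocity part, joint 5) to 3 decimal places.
axis z_4 = (0.6124,-0.6124,-0.5000); lever o_n−o_4 = (3.4027,2.7210,-3.1651)
cross product → J_v[:, 4] = (3.2987,0.2368,3.7500)
J_ω[:, 4] = z_4
entry J[4][4] = -0.6124

-0.612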